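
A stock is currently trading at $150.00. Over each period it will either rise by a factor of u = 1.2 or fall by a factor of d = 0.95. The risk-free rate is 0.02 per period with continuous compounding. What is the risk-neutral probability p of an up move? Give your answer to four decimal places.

Risk-neutral probability p = (e^0.02 − 0.95)/(1.2 − 0.95) = 0.0702/0.2500 = 0.2808

p = 0.2808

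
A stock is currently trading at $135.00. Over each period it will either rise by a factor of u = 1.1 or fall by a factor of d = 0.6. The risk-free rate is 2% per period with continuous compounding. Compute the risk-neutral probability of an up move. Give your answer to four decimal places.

Risk-neutral probability p = (e^0.02 − 0.6)/(1.1 − 0.6) = 0.4202/0.5000 = 0.8404

p = 0.8404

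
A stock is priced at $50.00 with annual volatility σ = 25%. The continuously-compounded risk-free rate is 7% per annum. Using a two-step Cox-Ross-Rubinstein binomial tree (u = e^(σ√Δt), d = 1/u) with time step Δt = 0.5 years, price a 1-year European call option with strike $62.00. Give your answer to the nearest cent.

$2.65

CRR parameters: u = e^(σ√Δt) = e^(0.25·√0.5) = 1.1934, d = 1/u = 0.8380
Per-period rate: rΔt = 0.07·0.5 = 0.035, so R = e^0.035 = 1.0356
Risk-neutral probability p = (e^0.035 − 0.8380)/(1.1934 − 0.8380) = 0.1977/0.3554 = 0.5561
Terminal stock prices: S_uu = 71.21, S_ud = 50, S_dd = 35.11
Terminal payoffs (S − K): max(9.206, 0) = 9.206, max(-12, 0) = 0, max(-26.89, 0) = 0
Node u (S = 59.67): V_u = e^(−0.035)·[0.5561·9.2060 + 0.4439·0.0000] = 4.9438
Node d (S = 41.9): V_d = e^(−0.035)·[0.5561·0.0000 + 0.4439·0.0000] = 0.0000
Node 0 (S = 50): V_0 = e^(−0.035)·[0.5561·4.9438 + 0.4439·0.0000] = 2.6549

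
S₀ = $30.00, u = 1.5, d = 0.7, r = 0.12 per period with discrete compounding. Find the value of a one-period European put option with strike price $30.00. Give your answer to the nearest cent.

$3.82

Risk-neutral probability p = (1 + 0.12 − 0.7)/(1.5 − 0.7) = 0.4200/0.8000 = 0.5250
Terminal stock prices: S_u = 45, S_d = 21
Terminal payoffs (K − S): max(-15, 0) = 0, max(9, 0) = 9
Node 0 (S = 30): V_0 = 1/1.12·[0.5250·0.0000 + 0.4750·9.0000] = 3.8170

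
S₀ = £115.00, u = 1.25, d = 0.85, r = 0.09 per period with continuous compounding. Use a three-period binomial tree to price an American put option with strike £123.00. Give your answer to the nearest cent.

£10.34

Risk-neutral probability p = (e^0.09 − 0.85)/(1.25 − 0.85) = 0.2442/0.4000 = 0.6104
Terminal stock prices: S_uuu = 224.6, S_uud = 152.7, S_udd = 103.9, S_ddd = 70.62
Terminal payoffs (K − S): max(-101.6, 0) = 0, max(-29.73, 0) = 0, max(19.14, 0) = 19.14, max(52.38, 0) = 52.38
Node uu (S = 179.7): continuation = e^(−0.09)·[0.6104·0.0000 + 0.3896·0.0000] = 0.0000; exercise value = 0.0000 ≤ continuation, so V_uu = 0.0000
Node ud (S = 122.2): continuation = e^(−0.09)·[0.6104·0.0000 + 0.3896·19.1406] = 6.8147; exercise value = 0.8125 ≤ continuation, so V_ud = 6.8147
Node dd (S = 83.09): continuation = e^(−0.09)·[0.6104·19.1406 + 0.3896·52.3756] = 29.3260; exercise value = 39.9125 > continuation, so V_dd = 39.9125 (exercise)
Node u (S = 143.8): continuation = e^(−0.09)·[0.6104·0.0000 + 0.3896·6.8147] = 2.4263; exercise value = 0.0000 ≤ continuation, so V_u = 2.4263
Node d (S = 97.75): continuation = e^(−0.09)·[0.6104·6.8147 + 0.3896·39.9125] = 18.0122; exercise value = 25.2500 > continuation, so V_d = 25.2500 (exercise)
Node 0 (S = 115): continuation = e^(−0.09)·[0.6104·2.4263 + 0.3896·25.2500] = 10.3435; exercise value = 8.0000 ≤ continuation, so V_0 = 10.3435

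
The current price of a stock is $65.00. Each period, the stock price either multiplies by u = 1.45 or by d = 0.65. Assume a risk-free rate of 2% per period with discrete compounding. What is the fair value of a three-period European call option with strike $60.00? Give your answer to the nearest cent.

$22.25

Risk-neutral probability p = (1 + 0.02 − 0.65)/(1.45 − 0.65) = 0.3700/0.8000 = 0.4625
Terminal stock prices: S_uuu = 198.2, S_uud = 88.83, S_udd = 39.82, S_ddd = 17.85
Terminal payoffs (S − K): max(138.2, 0) = 138.2, max(28.83, 0) = 28.83, max(-20.18, 0) = 0, max(-42.15, 0) = 0
Node uu (S = 136.7): V_uu = 1/1.02·[0.4625·138.1606 + 0.5375·28.8306] = 77.8390
Node ud (S = 61.26): V_ud = 1/1.02·[0.4625·28.8306 + 0.5375·0.0000] = 13.0727
Node dd (S = 27.46): V_dd = 1/1.02·[0.4625·0.0000 + 0.5375·0.0000] = 0.0000
Node u (S = 94.25): V_u = 1/1.02·[0.4625·77.8390 + 0.5375·13.0727] = 42.1834
Node d (S = 42.25): V_d = 1/1.02·[0.4625·13.0727 + 0.5375·0.0000] = 5.9276
Node 0 (S = 65): V_0 = 1/1.02·[0.4625·42.1834 + 0.5375·5.9276] = 22.2509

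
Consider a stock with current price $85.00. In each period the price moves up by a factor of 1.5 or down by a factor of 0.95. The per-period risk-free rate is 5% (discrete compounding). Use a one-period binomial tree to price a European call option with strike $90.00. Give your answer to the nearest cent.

Risk-neutral probability p = (1 + 0.05 − 0.95)/(1.5 − 0.95) = 0.1000/0.5500 = 0.1818
Terminal stock prices: S_u = 127.5, S_d = 80.75
Terminal payoffs (S − K): max(37.5, 0) = 37.5, max(-9.25, 0) = 0
Node 0 (S = 85): V_0 = 1/1.05·[0.1818·37.5000 + 0.8182·0.0000] = 6.4935

$6.49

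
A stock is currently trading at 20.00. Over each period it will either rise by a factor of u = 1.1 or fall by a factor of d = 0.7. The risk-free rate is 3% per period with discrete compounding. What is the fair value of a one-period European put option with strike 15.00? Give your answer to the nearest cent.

Risk-neutral probability p = (1 + 0.03 − 0.7)/(1.1 − 0.7) = 0.3300/0.4000 = 0.8250
Terminal stock prices: S_u = 22, S_d = 14
Terminal payoffs (K − S): max(-7, 0) = 0, max(1, 0) = 1
Node 0 (S = 20): V_0 = 1/1.03·[0.8250·0.0000 + 0.1750·1.0000] = 0.1699

0.17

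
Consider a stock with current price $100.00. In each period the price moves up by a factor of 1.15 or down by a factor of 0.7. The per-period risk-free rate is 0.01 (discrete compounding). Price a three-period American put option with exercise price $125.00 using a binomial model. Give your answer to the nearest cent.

$30.94

Risk-neutral probability p = (1 + 0.01 − 0.7)/(1.15 − 0.7) = 0.3100/0.4500 = 0.6889
Terminal stock prices: S_uuu = 152.1, S_uud = 92.57, S_udd = 56.35, S_ddd = 34.3
Terminal payoffs (K − S): max(-27.09, 0) = 0, max(32.43, 0) = 32.43, max(68.65, 0) = 68.65, max(90.7, 0) = 90.7
Node uu (S = 132.2): continuation = 1/1.01·[0.6889·0.0000 + 0.3111·32.4250] = 9.9879; exercise value = 0.0000 ≤ continuation, so V_uu = 9.9879
Node ud (S = 80.5): continuation = 1/1.01·[0.6889·32.4250 + 0.3111·68.6500] = 43.2624; exercise value = 44.5000 > continuation, so V_ud = 44.5000 (exercise)
Node dd (S = 49): continuation = 1/1.01·[0.6889·68.6500 + 0.3111·90.7000] = 74.7624; exercise value = 76.0000 > continuation, so V_dd = 76.0000 (exercise)
Node u (S = 115): continuation = 1/1.01·[0.6889·9.9879 + 0.3111·44.5000] = 20.5198; exercise value = 10.0000 ≤ continuation, so V_u = 20.5198
Node d (S = 70): continuation = 1/1.01·[0.6889·44.5000 + 0.3111·76.0000] = 53.7624; exercise value = 55.0000 > continuation, so V_d = 55.0000 (exercise)
Node 0 (S = 100): continuation = 1/1.01·[0.6889·20.5198 + 0.3111·55.0000] = 30.9376; exercise value = 25.0000 ≤ continuation, so V_0 = 30.9376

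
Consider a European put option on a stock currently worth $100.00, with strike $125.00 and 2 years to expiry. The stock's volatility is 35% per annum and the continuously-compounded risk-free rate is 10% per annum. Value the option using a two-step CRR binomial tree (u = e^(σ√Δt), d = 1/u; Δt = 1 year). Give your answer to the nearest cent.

CRR parameters: u = e^(σ√Δt) = e^(0.35·√1) = 1.4191, d = 1/u = 0.7047
Per-period rate: rΔt = 0.1·1 = 0.1, so R = e^0.1 = 1.1052
Risk-neutral probability p = (e^0.1 − 0.7047)/(1.4191 − 0.7047) = 0.4005/0.7144 = 0.5606
Terminal stock prices: S_uu = 201.4, S_ud = 100, S_dd = 49.66
Terminal payoffs (K − S): max(-76.38, 0) = 0, max(25, 0) = 25, max(75.34, 0) = 75.34
Node u (S = 141.9): V_u = e^(−0.1)·[0.5606·0.0000 + 0.4394·25.0000] = 9.9396
Node d (S = 70.47): V_d = e^(−0.1)·[0.5606·25.0000 + 0.4394·75.3415] = 42.6359
Node 0 (S = 100): V_0 = e^(−0.1)·[0.5606·9.9396 + 0.4394·42.6359] = 21.9932

$21.99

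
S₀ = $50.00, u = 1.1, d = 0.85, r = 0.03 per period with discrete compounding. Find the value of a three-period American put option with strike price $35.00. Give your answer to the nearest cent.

$0.09

Risk-neutral probability p = (1 + 0.03 − 0.85)/(1.1 − 0.85) = 0.1800/0.2500 = 0.7200
Terminal stock prices: S_uuu = 66.55, S_uud = 51.43, S_udd = 39.74, S_ddd = 30.71
Terminal payoffs (K − S): max(-31.55, 0) = 0, max(-16.43, 0) = 0, max(-4.738, 0) = 0, max(4.294, 0) = 4.294
Node uu (S = 60.5): continuation = 1/1.03·[0.7200·0.0000 + 0.2800·0.0000] = 0.0000; exercise value = 0.0000 ≤ continuation, so V_uu = 0.0000
Node ud (S = 46.75): continuation = 1/1.03·[0.7200·0.0000 + 0.2800·0.0000] = 0.0000; exercise value = 0.0000 ≤ continuation, so V_ud = 0.0000
Node dd (S = 36.12): continuation = 1/1.03·[0.7200·0.0000 + 0.2800·4.2938] = 1.1672; exercise value = 0.0000 ≤ continuation, so V_dd = 1.1672
Node u (S = 55): continuation = 1/1.03·[0.7200·0.0000 + 0.2800·0.0000] = 0.0000; exercise value = 0.0000 ≤ continuation, so V_u = 0.0000
Node d (S = 42.5): continuation = 1/1.03·[0.7200·0.0000 + 0.2800·1.1672] = 0.3173; exercise value = 0.0000 ≤ continuation, so V_d = 0.3173
Node 0 (S = 50): continuation = 1/1.03·[0.7200·0.0000 + 0.2800·0.3173] = 0.0863; exercise value = 0.0000 ≤ continuation, so V_0 = 0.0863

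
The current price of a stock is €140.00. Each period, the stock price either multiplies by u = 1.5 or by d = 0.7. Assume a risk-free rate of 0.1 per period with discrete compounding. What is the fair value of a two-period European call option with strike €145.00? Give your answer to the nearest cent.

Risk-neutral probability p = (1 + 0.1 − 0.7)/(1.5 − 0.7) = 0.4000/0.8000 = 0.5000
Terminal stock prices: S_uu = 315, S_ud = 147, S_dd = 68.6
Terminal payoffs (S − K): max(170, 0) = 170, max(2, 0) = 2, max(-76.4, 0) = 0
Node u (S = 210): V_u = 1/1.1·[0.5000·170.0000 + 0.5000·2.0000] = 78.1818
Node d (S = 98): V_d = 1/1.1·[0.5000·2.0000 + 0.5000·0.0000] = 0.9091
Node 0 (S = 140): V_0 = 1/1.1·[0.5000·78.1818 + 0.5000·0.9091] = 35.9504

€35.95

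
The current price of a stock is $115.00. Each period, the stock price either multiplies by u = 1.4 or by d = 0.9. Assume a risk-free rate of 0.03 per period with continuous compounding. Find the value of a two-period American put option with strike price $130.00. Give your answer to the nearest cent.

Risk-neutral probability p = (e^0.03 − 0.9)/(1.4 − 0.9) = 0.1305/0.5000 = 0.2609
Terminal stock prices: S_uu = 225.4, S_ud = 144.9, S_dd = 93.15
Terminal payoffs (K − S): max(-95.4, 0) = 0, max(-14.9, 0) = 0, max(36.85, 0) = 36.85
Node u (S = 161): continuation = e^(−0.03)·[0.2609·0.0000 + 0.7391·0.0000] = 0.0000; exercise value = 0.0000 ≤ continuation, so V_u = 0.0000
Node d (S = 103.5): continuation = e^(−0.03)·[0.2609·0.0000 + 0.7391·36.8500] = 26.4306; exercise value = 26.5000 > continuation, so V_d = 26.5000 (exercise)
Node 0 (S = 115): continuation = e^(−0.03)·[0.2609·0.0000 + 0.7391·26.5000] = 19.0071; exercise value = 15.0000 ≤ continuation, so V_0 = 19.0071

$19.01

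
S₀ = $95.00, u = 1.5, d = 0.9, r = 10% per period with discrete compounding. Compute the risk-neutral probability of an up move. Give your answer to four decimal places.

Risk-neutral probability p = (1 + 0.1 − 0.9)/(1.5 − 0.9) = 0.2000/0.6000 = 0.3333

p = 0.3333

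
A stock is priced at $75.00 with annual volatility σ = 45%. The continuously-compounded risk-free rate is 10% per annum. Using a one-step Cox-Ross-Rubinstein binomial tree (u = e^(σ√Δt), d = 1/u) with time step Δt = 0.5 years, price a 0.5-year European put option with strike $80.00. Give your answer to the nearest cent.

CRR parameters: u = e^(σ√Δt) = e^(0.45·√0.5) = 1.3746, d = 1/u = 0.7275
Per-period rate: rΔt = 0.1·0.5 = 0.05, so R = e^0.05 = 1.0513
Risk-neutral probability p = (e^0.05 − 0.7275)/(1.3746 − 0.7275) = 0.3238/0.6472 = 0.5003
Terminal stock prices: S_u = 103.1, S_d = 54.56
Terminal payoffs (K − S): max(-23.1, 0) = 0, max(25.44, 0) = 25.44
Node 0 (S = 75): V_0 = e^(−0.05)·[0.5003·0.0000 + 0.4997·25.4406] = 12.0918

$12.09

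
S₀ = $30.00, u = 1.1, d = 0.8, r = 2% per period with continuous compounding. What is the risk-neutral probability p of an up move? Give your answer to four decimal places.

Risk-neutral probability p = (e^0.02 − 0.8)/(1.1 − 0.8) = 0.2202/0.3000 = 0.7340

p = 0.7340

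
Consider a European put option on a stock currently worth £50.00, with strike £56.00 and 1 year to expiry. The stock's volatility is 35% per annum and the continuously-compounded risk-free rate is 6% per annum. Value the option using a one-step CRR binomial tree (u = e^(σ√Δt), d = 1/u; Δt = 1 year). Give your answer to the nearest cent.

CRR parameters: u = e^(σ√Δt) = e^(0.35·√1) = 1.4191, d = 1/u = 0.7047
Per-period rate: rΔt = 0.06·1 = 0.06, so R = e^0.06 = 1.0618
Risk-neutral probability p = (e^0.06 − 0.7047)/(1.4191 − 0.7047) = 0.3571/0.7144 = 0.4999
Terminal stock prices: S_u = 70.95, S_d = 35.23
Terminal payoffs (K − S): max(-14.95, 0) = 0, max(20.77, 0) = 20.77
Node 0 (S = 50): V_0 = e^(−0.06)·[0.4999·0.0000 + 0.5001·20.7656] = 9.7793

£9.78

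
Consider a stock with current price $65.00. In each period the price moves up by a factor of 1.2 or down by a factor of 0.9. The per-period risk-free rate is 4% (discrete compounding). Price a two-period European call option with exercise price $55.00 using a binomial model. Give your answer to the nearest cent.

Risk-neutral probability p = (1 + 0.04 − 0.9)/(1.2 − 0.9) = 0.1400/0.3000 = 0.4667
Terminal stock prices: S_uu = 93.6, S_ud = 70.2, S_dd = 52.65
Terminal payoffs (S − K): max(38.6, 0) = 38.6, max(15.2, 0) = 15.2, max(-2.35, 0) = 0
Node u (S = 78): V_u = 1/1.04·[0.4667·38.6000 + 0.5333·15.2000] = 25.1154
Node d (S = 58.5): V_d = 1/1.04·[0.4667·15.2000 + 0.5333·0.0000] = 6.8205
Node 0 (S = 65): V_0 = 1/1.04·[0.4667·25.1154 + 0.5333·6.8205] = 14.7674

$14.77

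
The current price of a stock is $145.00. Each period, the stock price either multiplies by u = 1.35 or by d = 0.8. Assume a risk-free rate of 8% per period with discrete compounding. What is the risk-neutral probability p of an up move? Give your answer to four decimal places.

Risk-neutral probability p = (1 + 0.08 − 0.8)/(1.35 − 0.8) = 0.2800/0.5500 = 0.5091

p = 0.5091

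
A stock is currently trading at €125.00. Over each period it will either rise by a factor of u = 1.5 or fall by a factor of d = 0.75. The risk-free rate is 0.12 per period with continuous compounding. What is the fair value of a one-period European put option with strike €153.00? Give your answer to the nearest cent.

€26.10

Risk-neutral probability p = (e^0.12 − 0.75)/(1.5 − 0.75) = 0.3775/0.7500 = 0.5033
Terminal stock prices: S_u = 187.5, S_d = 93.75
Terminal payoffs (K − S): max(-34.5, 0) = 0, max(59.25, 0) = 59.25
Node 0 (S = 125): V_0 = e^(−0.12)·[0.5033·0.0000 + 0.4967·59.2500] = 26.1001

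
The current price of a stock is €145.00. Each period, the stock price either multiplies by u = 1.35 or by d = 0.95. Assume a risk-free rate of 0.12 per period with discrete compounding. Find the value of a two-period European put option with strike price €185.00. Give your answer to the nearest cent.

Risk-neutral probability p = (1 + 0.12 − 0.95)/(1.35 − 0.95) = 0.1700/0.4000 = 0.4250
Terminal stock prices: S_uu = 264.3, S_ud = 186, S_dd = 130.9
Terminal payoffs (K − S): max(-79.26, 0) = 0, max(-0.9625, 0) = 0, max(54.14, 0) = 54.14
Node u (S = 195.8): V_u = 1/1.12·[0.4250·0.0000 + 0.5750·0.0000] = 0.0000
Node d (S = 137.8): V_d = 1/1.12·[0.4250·0.0000 + 0.5750·54.1375] = 27.7938
Node 0 (S = 145): V_0 = 1/1.12·[0.4250·0.0000 + 0.5750·27.7938] = 14.2691

€14.27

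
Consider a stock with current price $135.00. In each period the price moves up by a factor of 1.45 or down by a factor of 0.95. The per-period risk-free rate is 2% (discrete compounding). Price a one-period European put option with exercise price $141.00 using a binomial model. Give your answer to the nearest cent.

Risk-neutral probability p = (1 + 0.02 − 0.95)/(1.45 − 0.95) = 0.0700/0.5000 = 0.1400
Terminal stock prices: S_u = 195.8, S_d = 128.2
Terminal payoffs (K − S): max(-54.75, 0) = 0, max(12.75, 0) = 12.75
Node 0 (S = 135): V_0 = 1/1.02·[0.1400·0.0000 + 0.8600·12.7500] = 10.7500

$10.75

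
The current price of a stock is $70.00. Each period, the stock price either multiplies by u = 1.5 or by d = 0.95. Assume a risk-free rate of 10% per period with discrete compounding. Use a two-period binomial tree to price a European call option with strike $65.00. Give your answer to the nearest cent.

$17.08

Risk-neutral probability p = (1 + 0.1 − 0.95)/(1.5 − 0.95) = 0.1500/0.5500 = 0.2727
Terminal stock prices: S_uu = 157.5, S_ud = 99.75, S_dd = 63.17
Terminal payoffs (S − K): max(92.5, 0) = 92.5, max(34.75, 0) = 34.75, max(-1.825, 0) = 0
Node u (S = 105): V_u = 1/1.1·[0.2727·92.5000 + 0.7273·34.7500] = 45.9091
Node d (S = 66.5): V_d = 1/1.1·[0.2727·34.7500 + 0.7273·0.0000] = 8.6157
Node 0 (S = 70): V_0 = 1/1.1·[0.2727·45.9091 + 0.7273·8.6157] = 17.0788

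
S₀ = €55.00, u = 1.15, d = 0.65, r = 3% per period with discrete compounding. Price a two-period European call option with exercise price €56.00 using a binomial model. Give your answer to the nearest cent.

Risk-neutral probability p = (1 + 0.03 − 0.65)/(1.15 − 0.65) = 0.3800/0.5000 = 0.7600
Terminal stock prices: S_uu = 72.74, S_ud = 41.11, S_dd = 23.24
Terminal payoffs (S − K): max(16.74, 0) = 16.74, max(-14.89, 0) = 0, max(-32.76, 0) = 0
Node u (S = 63.25): V_u = 1/1.03·[0.7600·16.7375 + 0.2400·0.0000] = 12.3500
Node d (S = 35.75): V_d = 1/1.03·[0.7600·0.0000 + 0.2400·0.0000] = 0.0000
Node 0 (S = 55): V_0 = 1/1.03·[0.7600·12.3500 + 0.2400·0.0000] = 9.1126

€9.11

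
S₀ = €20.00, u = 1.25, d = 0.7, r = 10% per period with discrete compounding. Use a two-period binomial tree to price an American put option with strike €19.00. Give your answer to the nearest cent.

€1.49

Risk-neutral probability p = (1 + 0.1 − 0.7)/(1.25 − 0.7) = 0.4000/0.5500 = 0.7273
Terminal stock prices: S_uu = 31.25, S_ud = 17.5, S_dd = 9.8
Terminal payoffs (K − S): max(-12.25, 0) = 0, max(1.5, 0) = 1.5, max(9.2, 0) = 9.2
Node u (S = 25): continuation = 1/1.1·[0.7273·0.0000 + 0.2727·1.5000] = 0.3719; exercise value = 0.0000 ≤ continuation, so V_u = 0.3719
Node d (S = 14): continuation = 1/1.1·[0.7273·1.5000 + 0.2727·9.2000] = 3.2727; exercise value = 5.0000 > continuation, so V_d = 5.0000 (exercise)
Node 0 (S = 20): continuation = 1/1.1·[0.7273·0.3719 + 0.2727·5.0000] = 1.4856; exercise value = 0.0000 ≤ continuation, so V_0 = 1.4856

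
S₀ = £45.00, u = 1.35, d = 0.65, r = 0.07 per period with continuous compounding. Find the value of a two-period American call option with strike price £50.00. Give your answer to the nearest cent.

Risk-neutral probability p = (e^0.07 − 0.65)/(1.35 − 0.65) = 0.4225/0.7000 = 0.6036
Terminal stock prices: S_uu = 82.01, S_ud = 39.49, S_dd = 19.01
Terminal payoffs (S − K): max(32.01, 0) = 32.01, max(-10.51, 0) = 0, max(-30.99, 0) = 0
Node u (S = 60.75): continuation = e^(−0.07)·[0.6036·32.0125 + 0.3964·0.0000] = 18.0159; exercise value = 10.7500 ≤ continuation, so V_u = 18.0159
Node d (S = 29.25): continuation = e^(−0.07)·[0.6036·0.0000 + 0.3964·0.0000] = 0.0000; exercise value = 0.0000 ≤ continuation, so V_d = 0.0000
Node 0 (S = 45): continuation = e^(−0.07)·[0.6036·18.0159 + 0.3964·0.0000] = 10.1389; exercise value = 0.0000 ≤ continuation, so V_0 = 10.1389

£10.14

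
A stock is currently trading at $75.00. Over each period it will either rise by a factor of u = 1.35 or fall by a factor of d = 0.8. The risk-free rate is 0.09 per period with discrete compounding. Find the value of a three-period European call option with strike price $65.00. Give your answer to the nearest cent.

$27.03

Risk-neutral probability p = (1 + 0.09 − 0.8)/(1.35 − 0.8) = 0.2900/0.5500 = 0.5273
Terminal stock prices: S_uuu = 184.5, S_uud = 109.4, S_udd = 64.8, S_ddd = 38.4
Terminal payoffs (S − K): max(119.5, 0) = 119.5, max(44.35, 0) = 44.35, max(-0.2, 0) = 0, max(-26.6, 0) = 0
Node uu (S = 136.7): V_uu = 1/1.09·[0.5273·119.5281 + 0.4727·44.3500] = 77.0545
Node ud (S = 81): V_ud = 1/1.09·[0.5273·44.3500 + 0.4727·0.0000] = 21.4537
Node dd (S = 48): V_dd = 1/1.09·[0.5273·0.0000 + 0.4727·0.0000] = 0.0000
Node u (S = 101.2): V_u = 1/1.09·[0.5273·77.0545 + 0.4727·21.4537] = 46.5784
Node d (S = 60): V_d = 1/1.09·[0.5273·21.4537 + 0.4727·0.0000] = 10.3779
Node 0 (S = 75): V_0 = 1/1.09·[0.5273·46.5784 + 0.4727·10.3779] = 27.0325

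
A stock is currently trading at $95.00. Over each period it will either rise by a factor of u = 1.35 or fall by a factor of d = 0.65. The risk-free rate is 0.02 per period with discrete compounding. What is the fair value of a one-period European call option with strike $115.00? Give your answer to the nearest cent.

$6.87

Risk-neutral probability p = (1 + 0.02 − 0.65)/(1.35 − 0.65) = 0.3700/0.7000 = 0.5286
Terminal stock prices: S_u = 128.2, S_d = 61.75
Terminal payoffs (S − K): max(13.25, 0) = 13.25, max(-53.25, 0) = 0
Node 0 (S = 95): V_0 = 1/1.02·[0.5286·13.2500 + 0.4714·0.0000] = 6.8662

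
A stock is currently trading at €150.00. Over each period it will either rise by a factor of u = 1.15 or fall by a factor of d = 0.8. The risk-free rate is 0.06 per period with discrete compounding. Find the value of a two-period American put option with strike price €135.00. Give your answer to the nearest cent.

Risk-neutral probability p = (1 + 0.06 − 0.8)/(1.15 − 0.8) = 0.2600/0.3500 = 0.7429
Terminal stock prices: S_uu = 198.4, S_ud = 138, S_dd = 96
Terminal payoffs (K − S): max(-63.37, 0) = 0, max(-3, 0) = 0, max(39, 0) = 39
Node u (S = 172.5): continuation = 1/1.06·[0.7429·0.0000 + 0.2571·0.0000] = 0.0000; exercise value = 0.0000 ≤ continuation, so V_u = 0.0000
Node d (S = 120): continuation = 1/1.06·[0.7429·0.0000 + 0.2571·39.0000] = 9.4609; exercise value = 15.0000 > continuation, so V_d = 15.0000 (exercise)
Node 0 (S = 150): continuation = 1/1.06·[0.7429·0.0000 + 0.2571·15.0000] = 3.6388; exercise value = 0.0000 ≤ continuation, so V_0 = 3.6388

€3.64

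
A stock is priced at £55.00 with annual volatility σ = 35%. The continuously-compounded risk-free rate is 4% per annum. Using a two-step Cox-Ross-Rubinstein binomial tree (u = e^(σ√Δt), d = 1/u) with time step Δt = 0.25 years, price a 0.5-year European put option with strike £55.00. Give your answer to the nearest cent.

£4.22

CRR parameters: u = e^(σ√Δt) = e^(0.35·√0.25) = 1.1912, d = 1/u = 0.8395
Per-period rate: rΔt = 0.04·0.25 = 0.01, so R = e^0.01 = 1.0101
Risk-neutral probability p = (e^0.01 − 0.8395)/(1.1912 − 0.8395) = 0.1706/0.3518 = 0.4849
Terminal stock prices: S_uu = 78.05, S_ud = 55, S_dd = 38.76
Terminal payoffs (K − S): max(-23.05, 0) = 0, max(0, 0) = 0, max(16.24, 0) = 16.24
Node u (S = 65.52): V_u = e^(−0.01)·[0.4849·0.0000 + 0.5151·0.0000] = 0.0000
Node d (S = 46.17): V_d = e^(−0.01)·[0.4849·0.0000 + 0.5151·16.2422] = 8.2826
Node 0 (S = 55): V_0 = e^(−0.01)·[0.4849·0.0000 + 0.5151·8.2826] = 4.2237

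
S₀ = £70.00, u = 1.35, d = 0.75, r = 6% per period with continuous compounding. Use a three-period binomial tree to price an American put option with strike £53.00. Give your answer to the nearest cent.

Risk-neutral probability p = (e^0.06 − 0.75)/(1.35 − 0.75) = 0.3118/0.6000 = 0.5197
Terminal stock prices: S_uuu = 172.2, S_uud = 95.68, S_udd = 53.16, S_ddd = 29.53
Terminal payoffs (K − S): max(-119.2, 0) = 0, max(-42.68, 0) = 0, max(-0.1562, 0) = 0, max(23.47, 0) = 23.47
Node uu (S = 127.6): continuation = e^(−0.06)·[0.5197·0.0000 + 0.4803·0.0000] = 0.0000; exercise value = 0.0000 ≤ continuation, so V_uu = 0.0000
Node ud (S = 70.88): continuation = e^(−0.06)·[0.5197·0.0000 + 0.4803·0.0000] = 0.0000; exercise value = 0.0000 ≤ continuation, so V_ud = 0.0000
Node dd (S = 39.38): continuation = e^(−0.06)·[0.5197·0.0000 + 0.4803·23.4688] = 10.6150; exercise value = 13.6250 > continuation, so V_dd = 13.6250 (exercise)
Node u (S = 94.5): continuation = e^(−0.06)·[0.5197·0.0000 + 0.4803·0.0000] = 0.0000; exercise value = 0.0000 ≤ continuation, so V_u = 0.0000
Node d (S = 52.5): continuation = e^(−0.06)·[0.5197·0.0000 + 0.4803·13.6250] = 6.1626; exercise value = 0.5000 ≤ continuation, so V_d = 6.1626
Node 0 (S = 70): continuation = e^(−0.06)·[0.5197·0.0000 + 0.4803·6.1626] = 2.7874; exercise value = 0.0000 ≤ continuation, so V_0 = 2.7874

£2.79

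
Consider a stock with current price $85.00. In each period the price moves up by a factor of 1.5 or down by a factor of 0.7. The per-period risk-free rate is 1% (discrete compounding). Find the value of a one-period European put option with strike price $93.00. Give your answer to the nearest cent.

Risk-neutral probability p = (1 + 0.01 − 0.7)/(1.5 − 0.7) = 0.3100/0.8000 = 0.3875
Terminal stock prices: S_u = 127.5, S_d = 59.5
Terminal payoffs (K − S): max(-34.5, 0) = 0, max(33.5, 0) = 33.5
Node 0 (S = 85): V_0 = 1/1.01·[0.3875·0.0000 + 0.6125·33.5000] = 20.3156

$20.32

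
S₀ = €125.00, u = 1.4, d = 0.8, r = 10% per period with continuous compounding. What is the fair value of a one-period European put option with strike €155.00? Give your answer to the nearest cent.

Risk-neutral probability p = (e^0.1 − 0.8)/(1.4 − 0.8) = 0.3052/0.6000 = 0.5086
Terminal stock prices: S_u = 175, S_d = 100
Terminal payoffs (K − S): max(-20, 0) = 0, max(55, 0) = 55
Node 0 (S = 125): V_0 = e^(−0.1)·[0.5086·0.0000 + 0.4914·55.0000] = 24.4541

€24.45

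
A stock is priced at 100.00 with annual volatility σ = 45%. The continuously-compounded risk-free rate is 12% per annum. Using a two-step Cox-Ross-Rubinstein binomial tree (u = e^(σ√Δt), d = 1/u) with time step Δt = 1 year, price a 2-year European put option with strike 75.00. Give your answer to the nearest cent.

6.06

CRR parameters: u = e^(σ√Δt) = e^(0.45·√1) = 1.5683, d = 1/u = 0.6376
Per-period rate: rΔt = 0.12·1 = 0.12, so R = e^0.12 = 1.1275
Risk-neutral probability p = (e^0.12 − 0.6376)/(1.5683 − 0.6376) = 0.4899/0.9307 = 0.5264
Terminal stock prices: S_uu = 246, S_ud = 100, S_dd = 40.66
Terminal payoffs (K − S): max(-171, 0) = 0, max(-25, 0) = 0, max(34.34, 0) = 34.34
Node u (S = 156.8): V_u = e^(−0.12)·[0.5264·0.0000 + 0.4736·0.0000] = 0.0000
Node d (S = 63.76): V_d = e^(−0.12)·[0.5264·0.0000 + 0.4736·34.3430] = 14.4271
Node 0 (S = 100): V_0 = e^(−0.12)·[0.5264·0.0000 + 0.4736·14.4271] = 6.0606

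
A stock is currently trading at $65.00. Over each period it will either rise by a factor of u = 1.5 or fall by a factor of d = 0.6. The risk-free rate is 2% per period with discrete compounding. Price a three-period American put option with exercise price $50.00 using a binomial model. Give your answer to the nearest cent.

Risk-neutral probability p = (1 + 0.02 − 0.6)/(1.5 − 0.6) = 0.4200/0.9000 = 0.4667
Terminal stock prices: S_uuu = 219.4, S_uud = 87.75, S_udd = 35.1, S_ddd = 14.04
Terminal payoffs (K − S): max(-169.4, 0) = 0, max(-37.75, 0) = 0, max(14.9, 0) = 14.9, max(35.96, 0) = 35.96
Node uu (S = 146.2): continuation = 1/1.02·[0.4667·0.0000 + 0.5333·0.0000] = 0.0000; exercise value = 0.0000 ≤ continuation, so V_uu = 0.0000
Node ud (S = 58.5): continuation = 1/1.02·[0.4667·0.0000 + 0.5333·14.9000] = 7.7908; exercise value = 0.0000 ≤ continuation, so V_ud = 7.7908
Node dd (S = 23.4): continuation = 1/1.02·[0.4667·14.9000 + 0.5333·35.9600] = 25.6196; exercise value = 26.6000 > continuation, so V_dd = 26.6000 (exercise)
Node u (S = 97.5): continuation = 1/1.02·[0.4667·0.0000 + 0.5333·7.7908] = 4.0736; exercise value = 0.0000 ≤ continuation, so V_u = 4.0736
Node d (S = 39): continuation = 1/1.02·[0.4667·7.7908 + 0.5333·26.6000] = 17.4729; exercise value = 11.0000 ≤ continuation, so V_d = 17.4729
Node 0 (S = 65): continuation = 1/1.02·[0.4667·4.0736 + 0.5333·17.4729] = 10.9999; exercise value = 0.0000 ≤ continuation, so V_0 = 10.9999

$11.00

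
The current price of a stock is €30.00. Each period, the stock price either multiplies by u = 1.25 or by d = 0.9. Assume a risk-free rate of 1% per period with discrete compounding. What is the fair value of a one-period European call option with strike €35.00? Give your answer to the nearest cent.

€0.78

Risk-neutral probability p = (1 + 0.01 − 0.9)/(1.25 − 0.9) = 0.1100/0.3500 = 0.3143
Terminal stock prices: S_u = 37.5, S_d = 27
Terminal payoffs (S − K): max(2.5, 0) = 2.5, max(-8, 0) = 0
Node 0 (S = 30): V_0 = 1/1.01·[0.3143·2.5000 + 0.6857·0.0000] = 0.7779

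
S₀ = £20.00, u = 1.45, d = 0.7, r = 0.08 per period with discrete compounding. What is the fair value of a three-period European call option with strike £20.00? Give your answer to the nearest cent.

£7.08

Risk-neutral probability p = (1 + 0.08 − 0.7)/(1.45 − 0.7) = 0.3800/0.7500 = 0.5067
Terminal stock prices: S_uuu = 60.97, S_uud = 29.43, S_udd = 14.21, S_ddd = 6.86
Terminal payoffs (S − K): max(40.97, 0) = 40.97, max(9.435, 0) = 9.435, max(-5.79, 0) = 0, max(-13.14, 0) = 0
Node uu (S = 42.05): V_uu = 1/1.08·[0.5067·40.9725 + 0.4933·9.4350] = 23.5315
Node ud (S = 20.3): V_ud = 1/1.08·[0.5067·9.4350 + 0.4933·0.0000] = 4.4263
Node dd (S = 9.8): V_dd = 1/1.08·[0.5067·0.0000 + 0.4933·0.0000] = 0.0000
Node u (S = 29): V_u = 1/1.08·[0.5067·23.5315 + 0.4933·4.4263] = 13.0613
Node d (S = 14): V_d = 1/1.08·[0.5067·4.4263 + 0.4933·0.0000] = 2.0765
Node 0 (S = 20): V_0 = 1/1.08·[0.5067·13.0613 + 0.4933·2.0765] = 7.0761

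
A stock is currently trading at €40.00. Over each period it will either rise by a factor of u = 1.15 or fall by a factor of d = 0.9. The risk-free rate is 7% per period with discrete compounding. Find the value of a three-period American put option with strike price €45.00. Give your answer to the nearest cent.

€5.00

Risk-neutral probability p = (1 + 0.07 − 0.9)/(1.15 − 0.9) = 0.1700/0.2500 = 0.6800
Terminal stock prices: S_uuu = 60.83, S_uud = 47.61, S_udd = 37.26, S_ddd = 29.16
Terminal payoffs (K − S): max(-15.83, 0) = 0, max(-2.61, 0) = 0, max(7.74, 0) = 7.74, max(15.84, 0) = 15.84
Node uu (S = 52.9): continuation = 1/1.07·[0.6800·0.0000 + 0.3200·0.0000] = 0.0000; exercise value = 0.0000 ≤ continuation, so V_uu = 0.0000
Node ud (S = 41.4): continuation = 1/1.07·[0.6800·0.0000 + 0.3200·7.7400] = 2.3148; exercise value = 3.6000 > continuation, so V_ud = 3.6000 (exercise)
Node dd (S = 32.4): continuation = 1/1.07·[0.6800·7.7400 + 0.3200·15.8400] = 9.6561; exercise value = 12.6000 > continuation, so V_dd = 12.6000 (exercise)
Node u (S = 46): continuation = 1/1.07·[0.6800·0.0000 + 0.3200·3.6000] = 1.0766; exercise value = 0.0000 ≤ continuation, so V_u = 1.0766
Node d (S = 36): continuation = 1/1.07·[0.6800·3.6000 + 0.3200·12.6000] = 6.0561; exercise value = 9.0000 > continuation, so V_d = 9.0000 (exercise)
Node 0 (S = 40): continuation = 1/1.07·[0.6800·1.0766 + 0.3200·9.0000] = 3.3758; exercise value = 5.0000 > continuation, so V_0 = 5.0000 (exercise)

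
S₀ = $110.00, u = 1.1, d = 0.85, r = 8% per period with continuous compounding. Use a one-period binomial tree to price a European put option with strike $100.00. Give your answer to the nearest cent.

$0.40

Risk-neutral probability p = (e^0.08 − 0.85)/(1.1 − 0.85) = 0.2333/0.2500 = 0.9331
Terminal stock prices: S_u = 121, S_d = 93.5
Terminal payoffs (K − S): max(-21, 0) = 0, max(6.5, 0) = 6.5
Node 0 (S = 110): V_0 = e^(−0.08)·[0.9331·0.0000 + 0.0669·6.5000] = 0.4011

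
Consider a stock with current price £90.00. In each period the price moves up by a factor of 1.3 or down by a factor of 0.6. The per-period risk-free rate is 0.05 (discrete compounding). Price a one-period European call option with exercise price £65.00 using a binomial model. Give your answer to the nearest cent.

£31.84

Risk-neutral probability p = (1 + 0.05 − 0.6)/(1.3 − 0.6) = 0.4500/0.7000 = 0.6429
Terminal stock prices: S_u = 117, S_d = 54
Terminal payoffs (S − K): max(52, 0) = 52, max(-11, 0) = 0
Node 0 (S = 90): V_0 = 1/1.05·[0.6429·52.0000 + 0.3571·0.0000] = 31.8367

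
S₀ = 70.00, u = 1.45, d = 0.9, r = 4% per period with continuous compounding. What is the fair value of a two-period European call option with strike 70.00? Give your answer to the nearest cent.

12.18

Risk-neutral probability p = (e^0.04 − 0.9)/(1.45 − 0.9) = 0.1408/0.5500 = 0.2560
Terminal stock prices: S_uu = 147.2, S_ud = 91.35, S_dd = 56.7
Terminal payoffs (S − K): max(77.18, 0) = 77.18, max(21.35, 0) = 21.35, max(-13.3, 0) = 0
Node u (S = 101.5): V_u = e^(−0.04)·[0.2560·77.1750 + 0.7440·21.3500] = 34.2447
Node d (S = 63): V_d = e^(−0.04)·[0.2560·21.3500 + 0.7440·0.0000] = 5.2517
Node 0 (S = 70): V_0 = e^(−0.04)·[0.2560·34.2447 + 0.7440·5.2517] = 12.1775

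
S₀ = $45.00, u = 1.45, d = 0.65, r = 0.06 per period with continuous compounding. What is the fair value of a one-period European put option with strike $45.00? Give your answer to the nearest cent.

$7.20

Risk-neutral probability p = (e^0.06 − 0.65)/(1.45 − 0.65) = 0.4118/0.8000 = 0.5148
Terminal stock prices: S_u = 65.25, S_d = 29.25
Terminal payoffs (K − S): max(-20.25, 0) = 0, max(15.75, 0) = 15.75
Node 0 (S = 45): V_0 = e^(−0.06)·[0.5148·0.0000 + 0.4852·15.7500] = 7.1969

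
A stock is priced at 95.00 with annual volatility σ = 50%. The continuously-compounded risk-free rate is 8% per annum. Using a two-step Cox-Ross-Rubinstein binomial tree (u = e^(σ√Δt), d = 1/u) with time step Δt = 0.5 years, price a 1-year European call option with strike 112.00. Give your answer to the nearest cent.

16.38

CRR parameters: u = e^(σ√Δt) = e^(0.5·√0.5) = 1.4241, d = 1/u = 0.7022
Per-period rate: rΔt = 0.08·0.5 = 0.04, so R = e^0.04 = 1.0408
Risk-neutral probability p = (e^0.04 − 0.7022)/(1.4241 − 0.7022) = 0.3386/0.7219 = 0.4691
Terminal stock prices: S_uu = 192.7, S_ud = 95, S_dd = 46.84
Terminal payoffs (S − K): max(80.67, 0) = 80.67, max(-17, 0) = 0, max(-65.16, 0) = 0
Node u (S = 135.3): V_u = e^(−0.04)·[0.4691·80.6709 + 0.5309·0.0000] = 36.3551
Node d (S = 66.71): V_d = e^(−0.04)·[0.4691·0.0000 + 0.5309·0.0000] = 0.0000
Node 0 (S = 95): V_0 = e^(−0.04)·[0.4691·36.3551 + 0.5309·0.0000] = 16.3838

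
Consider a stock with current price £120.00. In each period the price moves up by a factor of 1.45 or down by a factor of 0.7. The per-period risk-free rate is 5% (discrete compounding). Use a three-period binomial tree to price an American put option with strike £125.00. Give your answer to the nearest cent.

£26.19

Risk-neutral probability p = (1 + 0.05 − 0.7)/(1.45 − 0.7) = 0.3500/0.7500 = 0.4667
Terminal stock prices: S_uuu = 365.8, S_uud = 176.6, S_udd = 85.26, S_ddd = 41.16
Terminal payoffs (K − S): max(-240.8, 0) = 0, max(-51.61, 0) = 0, max(39.74, 0) = 39.74, max(83.84, 0) = 83.84
Node uu (S = 252.3): continuation = 1/1.05·[0.4667·0.0000 + 0.5333·0.0000] = 0.0000; exercise value = 0.0000 ≤ continuation, so V_uu = 0.0000
Node ud (S = 121.8): continuation = 1/1.05·[0.4667·0.0000 + 0.5333·39.7400] = 20.1854; exercise value = 3.2000 ≤ continuation, so V_ud = 20.1854
Node dd (S = 58.8): continuation = 1/1.05·[0.4667·39.7400 + 0.5333·83.8400] = 60.2476; exercise value = 66.2000 > continuation, so V_dd = 66.2000 (exercise)
Node u (S = 174): continuation = 1/1.05·[0.4667·0.0000 + 0.5333·20.1854] = 10.2529; exercise value = 0.0000 ≤ continuation, so V_u = 10.2529
Node d (S = 84): continuation = 1/1.05·[0.4667·20.1854 + 0.5333·66.2000] = 42.5967; exercise value = 41.0000 ≤ continuation, so V_d = 42.5967
Node 0 (S = 120): continuation = 1/1.05·[0.4667·10.2529 + 0.5333·42.5967] = 26.1933; exercise value = 5.0000 ≤ continuation, so V_0 = 26.1933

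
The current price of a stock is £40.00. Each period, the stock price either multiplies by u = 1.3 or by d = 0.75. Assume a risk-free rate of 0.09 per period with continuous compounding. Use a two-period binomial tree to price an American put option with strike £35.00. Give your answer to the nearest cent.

£1.71

Risk-neutral probability p = (e^0.09 − 0.75)/(1.3 − 0.75) = 0.3442/0.5500 = 0.6258
Terminal stock prices: S_uu = 67.6, S_ud = 39, S_dd = 22.5
Terminal payoffs (K − S): max(-32.6, 0) = 0, max(-4, 0) = 0, max(12.5, 0) = 12.5
Node u (S = 52): continuation = e^(−0.09)·[0.6258·0.0000 + 0.3742·0.0000] = 0.0000; exercise value = 0.0000 ≤ continuation, so V_u = 0.0000
Node d (S = 30): continuation = e^(−0.09)·[0.6258·0.0000 + 0.3742·12.5000] = 4.2752; exercise value = 5.0000 > continuation, so V_d = 5.0000 (exercise)
Node 0 (S = 40): continuation = e^(−0.09)·[0.6258·0.0000 + 0.3742·5.0000] = 1.7101; exercise value = 0.0000 ≤ continuation, so V_0 = 1.7101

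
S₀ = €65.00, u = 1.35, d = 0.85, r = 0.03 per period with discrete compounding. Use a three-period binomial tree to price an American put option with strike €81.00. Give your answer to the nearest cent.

Risk-neutral probability p = (1 + 0.03 − 0.85)/(1.35 − 0.85) = 0.1800/0.5000 = 0.3600
Terminal stock prices: S_uuu = 159.9, S_uud = 100.7, S_udd = 63.4, S_ddd = 39.92
Terminal payoffs (K − S): max(-78.92, 0) = 0, max(-19.69, 0) = 0, max(17.6, 0) = 17.6, max(41.08, 0) = 41.08
Node uu (S = 118.5): continuation = 1/1.03·[0.3600·0.0000 + 0.6400·0.0000] = 0.0000; exercise value = 0.0000 ≤ continuation, so V_uu = 0.0000
Node ud (S = 74.59): continuation = 1/1.03·[0.3600·0.0000 + 0.6400·17.6006] = 10.9363; exercise value = 6.4125 ≤ continuation, so V_ud = 10.9363
Node dd (S = 46.96): continuation = 1/1.03·[0.3600·17.6006 + 0.6400·41.0819] = 31.6783; exercise value = 34.0375 > continuation, so V_dd = 34.0375 (exercise)
Node u (S = 87.75): continuation = 1/1.03·[0.3600·0.0000 + 0.6400·10.9363] = 6.7954; exercise value = 0.0000 ≤ continuation, so V_u = 6.7954
Node d (S = 55.25): continuation = 1/1.03·[0.3600·10.9363 + 0.6400·34.0375] = 24.9719; exercise value = 25.7500 > continuation, so V_d = 25.7500 (exercise)
Node 0 (S = 65): continuation = 1/1.03·[0.3600·6.7954 + 0.6400·25.7500] = 18.3751; exercise value = 16.0000 ≤ continuation, so V_0 = 18.3751

€18.38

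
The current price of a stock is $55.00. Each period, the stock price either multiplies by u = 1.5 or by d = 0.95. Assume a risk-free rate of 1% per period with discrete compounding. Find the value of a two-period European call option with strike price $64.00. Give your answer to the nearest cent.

Risk-neutral probability p = (1 + 0.01 − 0.95)/(1.5 − 0.95) = 0.0600/0.5500 = 0.1091
Terminal stock prices: S_uu = 123.8, S_ud = 78.38, S_dd = 49.64
Terminal payoffs (S − K): max(59.75, 0) = 59.75, max(14.38, 0) = 14.38, max(-14.36, 0) = 0
Node u (S = 82.5): V_u = 1/1.01·[0.1091·59.7500 + 0.8909·14.3750] = 19.1337
Node d (S = 52.25): V_d = 1/1.01·[0.1091·14.3750 + 0.8909·0.0000] = 1.5527
Node 0 (S = 55): V_0 = 1/1.01·[0.1091·19.1337 + 0.8909·1.5527] = 3.4362

$3.44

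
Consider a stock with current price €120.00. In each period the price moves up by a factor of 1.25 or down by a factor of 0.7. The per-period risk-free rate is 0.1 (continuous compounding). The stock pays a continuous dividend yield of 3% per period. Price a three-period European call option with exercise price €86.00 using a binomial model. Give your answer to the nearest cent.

€49.04

Per-period risk-free factor R = e^0.1 = 1.1052; dividend-adjusted growth = e^(0.1−0.03) = 1.0725.
Risk-neutral probability p = (1.0725 − 0.7)/(1.25 − 0.7) = 0.3725/0.5500 = 0.6773
Terminal stock prices: S_uuu = 234.4, S_uud = 131.2, S_udd = 73.5, S_ddd = 41.16
Terminal payoffs (S − K): max(148.4, 0) = 148.4, max(45.25, 0) = 45.25, max(-12.5, 0) = 0, max(-44.84, 0) = 0
Node uu (S = 187.5): V_uu = e^(−0.1)·[0.6773·148.3750 + 0.3227·45.2500] = 104.1425
Node ud (S = 105): V_ud = e^(−0.1)·[0.6773·45.2500 + 0.3227·0.0000] = 27.7308
Node dd (S = 58.8): V_dd = e^(−0.1)·[0.6773·0.0000 + 0.3227·0.0000] = 0.0000
Node u (S = 150): V_u = e^(−0.1)·[0.6773·104.1425 + 0.3227·27.7308] = 71.9197
Node d (S = 84): V_d = e^(−0.1)·[0.6773·27.7308 + 0.3227·0.0000] = 16.9944
Node 0 (S = 120): V_0 = e^(−0.1)·[0.6773·71.9197 + 0.3227·16.9944] = 49.0373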